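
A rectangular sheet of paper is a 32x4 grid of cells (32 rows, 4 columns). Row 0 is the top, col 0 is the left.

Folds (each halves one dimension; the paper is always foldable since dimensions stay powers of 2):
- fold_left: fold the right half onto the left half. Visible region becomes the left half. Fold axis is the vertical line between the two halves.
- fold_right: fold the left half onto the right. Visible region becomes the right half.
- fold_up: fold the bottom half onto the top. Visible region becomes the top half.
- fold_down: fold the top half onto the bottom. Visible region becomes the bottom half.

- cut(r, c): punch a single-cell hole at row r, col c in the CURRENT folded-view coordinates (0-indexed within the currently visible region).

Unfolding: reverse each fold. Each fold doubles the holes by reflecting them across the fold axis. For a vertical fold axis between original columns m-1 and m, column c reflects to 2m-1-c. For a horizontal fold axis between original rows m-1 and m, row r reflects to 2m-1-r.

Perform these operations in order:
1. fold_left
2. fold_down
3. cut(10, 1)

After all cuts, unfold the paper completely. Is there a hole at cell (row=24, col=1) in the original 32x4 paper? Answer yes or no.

Answer: no

Derivation:
Op 1 fold_left: fold axis v@2; visible region now rows[0,32) x cols[0,2) = 32x2
Op 2 fold_down: fold axis h@16; visible region now rows[16,32) x cols[0,2) = 16x2
Op 3 cut(10, 1): punch at orig (26,1); cuts so far [(26, 1)]; region rows[16,32) x cols[0,2) = 16x2
Unfold 1 (reflect across h@16): 2 holes -> [(5, 1), (26, 1)]
Unfold 2 (reflect across v@2): 4 holes -> [(5, 1), (5, 2), (26, 1), (26, 2)]
Holes: [(5, 1), (5, 2), (26, 1), (26, 2)]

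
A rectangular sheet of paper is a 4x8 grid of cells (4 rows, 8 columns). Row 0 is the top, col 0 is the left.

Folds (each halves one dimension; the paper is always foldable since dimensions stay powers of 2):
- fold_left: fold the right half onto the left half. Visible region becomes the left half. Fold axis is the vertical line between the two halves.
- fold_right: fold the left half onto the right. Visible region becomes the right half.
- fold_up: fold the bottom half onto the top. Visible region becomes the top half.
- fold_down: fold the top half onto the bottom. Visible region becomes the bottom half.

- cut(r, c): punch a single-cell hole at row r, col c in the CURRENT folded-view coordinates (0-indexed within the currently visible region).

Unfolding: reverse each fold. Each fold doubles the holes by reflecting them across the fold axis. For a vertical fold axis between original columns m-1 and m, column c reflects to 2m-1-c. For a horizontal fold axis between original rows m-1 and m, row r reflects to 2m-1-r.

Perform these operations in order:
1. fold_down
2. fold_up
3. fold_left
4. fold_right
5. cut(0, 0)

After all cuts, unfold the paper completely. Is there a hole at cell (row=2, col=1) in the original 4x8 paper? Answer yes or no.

Answer: yes

Derivation:
Op 1 fold_down: fold axis h@2; visible region now rows[2,4) x cols[0,8) = 2x8
Op 2 fold_up: fold axis h@3; visible region now rows[2,3) x cols[0,8) = 1x8
Op 3 fold_left: fold axis v@4; visible region now rows[2,3) x cols[0,4) = 1x4
Op 4 fold_right: fold axis v@2; visible region now rows[2,3) x cols[2,4) = 1x2
Op 5 cut(0, 0): punch at orig (2,2); cuts so far [(2, 2)]; region rows[2,3) x cols[2,4) = 1x2
Unfold 1 (reflect across v@2): 2 holes -> [(2, 1), (2, 2)]
Unfold 2 (reflect across v@4): 4 holes -> [(2, 1), (2, 2), (2, 5), (2, 6)]
Unfold 3 (reflect across h@3): 8 holes -> [(2, 1), (2, 2), (2, 5), (2, 6), (3, 1), (3, 2), (3, 5), (3, 6)]
Unfold 4 (reflect across h@2): 16 holes -> [(0, 1), (0, 2), (0, 5), (0, 6), (1, 1), (1, 2), (1, 5), (1, 6), (2, 1), (2, 2), (2, 5), (2, 6), (3, 1), (3, 2), (3, 5), (3, 6)]
Holes: [(0, 1), (0, 2), (0, 5), (0, 6), (1, 1), (1, 2), (1, 5), (1, 6), (2, 1), (2, 2), (2, 5), (2, 6), (3, 1), (3, 2), (3, 5), (3, 6)]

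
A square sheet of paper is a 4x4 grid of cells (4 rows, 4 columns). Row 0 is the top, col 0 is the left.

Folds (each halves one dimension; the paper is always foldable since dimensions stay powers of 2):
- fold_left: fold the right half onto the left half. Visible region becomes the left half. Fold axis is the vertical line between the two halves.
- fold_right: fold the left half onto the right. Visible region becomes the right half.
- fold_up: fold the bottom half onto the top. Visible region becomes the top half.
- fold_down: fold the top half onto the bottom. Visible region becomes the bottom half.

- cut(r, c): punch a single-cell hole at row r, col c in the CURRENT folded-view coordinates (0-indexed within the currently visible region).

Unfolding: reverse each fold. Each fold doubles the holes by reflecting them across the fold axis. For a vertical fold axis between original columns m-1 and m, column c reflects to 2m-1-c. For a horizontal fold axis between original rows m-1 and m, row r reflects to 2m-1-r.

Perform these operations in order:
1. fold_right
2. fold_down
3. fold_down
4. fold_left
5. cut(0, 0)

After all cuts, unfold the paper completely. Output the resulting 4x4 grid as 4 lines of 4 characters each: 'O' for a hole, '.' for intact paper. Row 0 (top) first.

Op 1 fold_right: fold axis v@2; visible region now rows[0,4) x cols[2,4) = 4x2
Op 2 fold_down: fold axis h@2; visible region now rows[2,4) x cols[2,4) = 2x2
Op 3 fold_down: fold axis h@3; visible region now rows[3,4) x cols[2,4) = 1x2
Op 4 fold_left: fold axis v@3; visible region now rows[3,4) x cols[2,3) = 1x1
Op 5 cut(0, 0): punch at orig (3,2); cuts so far [(3, 2)]; region rows[3,4) x cols[2,3) = 1x1
Unfold 1 (reflect across v@3): 2 holes -> [(3, 2), (3, 3)]
Unfold 2 (reflect across h@3): 4 holes -> [(2, 2), (2, 3), (3, 2), (3, 3)]
Unfold 3 (reflect across h@2): 8 holes -> [(0, 2), (0, 3), (1, 2), (1, 3), (2, 2), (2, 3), (3, 2), (3, 3)]
Unfold 4 (reflect across v@2): 16 holes -> [(0, 0), (0, 1), (0, 2), (0, 3), (1, 0), (1, 1), (1, 2), (1, 3), (2, 0), (2, 1), (2, 2), (2, 3), (3, 0), (3, 1), (3, 2), (3, 3)]

Answer: OOOO
OOOO
OOOO
OOOO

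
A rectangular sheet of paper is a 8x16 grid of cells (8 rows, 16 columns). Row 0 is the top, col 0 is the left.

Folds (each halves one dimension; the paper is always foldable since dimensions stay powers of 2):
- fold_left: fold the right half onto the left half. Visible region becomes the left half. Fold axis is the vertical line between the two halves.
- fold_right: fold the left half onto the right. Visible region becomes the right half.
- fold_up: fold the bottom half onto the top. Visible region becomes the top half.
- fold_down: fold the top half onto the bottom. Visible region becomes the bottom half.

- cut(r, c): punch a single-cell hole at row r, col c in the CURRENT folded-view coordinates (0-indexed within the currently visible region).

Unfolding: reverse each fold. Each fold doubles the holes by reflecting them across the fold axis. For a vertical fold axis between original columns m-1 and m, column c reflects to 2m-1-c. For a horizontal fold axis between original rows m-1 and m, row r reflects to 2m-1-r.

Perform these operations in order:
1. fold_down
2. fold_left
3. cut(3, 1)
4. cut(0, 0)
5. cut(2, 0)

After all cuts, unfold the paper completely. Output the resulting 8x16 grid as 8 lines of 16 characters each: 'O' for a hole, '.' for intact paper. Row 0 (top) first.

Op 1 fold_down: fold axis h@4; visible region now rows[4,8) x cols[0,16) = 4x16
Op 2 fold_left: fold axis v@8; visible region now rows[4,8) x cols[0,8) = 4x8
Op 3 cut(3, 1): punch at orig (7,1); cuts so far [(7, 1)]; region rows[4,8) x cols[0,8) = 4x8
Op 4 cut(0, 0): punch at orig (4,0); cuts so far [(4, 0), (7, 1)]; region rows[4,8) x cols[0,8) = 4x8
Op 5 cut(2, 0): punch at orig (6,0); cuts so far [(4, 0), (6, 0), (7, 1)]; region rows[4,8) x cols[0,8) = 4x8
Unfold 1 (reflect across v@8): 6 holes -> [(4, 0), (4, 15), (6, 0), (6, 15), (7, 1), (7, 14)]
Unfold 2 (reflect across h@4): 12 holes -> [(0, 1), (0, 14), (1, 0), (1, 15), (3, 0), (3, 15), (4, 0), (4, 15), (6, 0), (6, 15), (7, 1), (7, 14)]

Answer: .O............O.
O..............O
................
O..............O
O..............O
................
O..............O
.O............O.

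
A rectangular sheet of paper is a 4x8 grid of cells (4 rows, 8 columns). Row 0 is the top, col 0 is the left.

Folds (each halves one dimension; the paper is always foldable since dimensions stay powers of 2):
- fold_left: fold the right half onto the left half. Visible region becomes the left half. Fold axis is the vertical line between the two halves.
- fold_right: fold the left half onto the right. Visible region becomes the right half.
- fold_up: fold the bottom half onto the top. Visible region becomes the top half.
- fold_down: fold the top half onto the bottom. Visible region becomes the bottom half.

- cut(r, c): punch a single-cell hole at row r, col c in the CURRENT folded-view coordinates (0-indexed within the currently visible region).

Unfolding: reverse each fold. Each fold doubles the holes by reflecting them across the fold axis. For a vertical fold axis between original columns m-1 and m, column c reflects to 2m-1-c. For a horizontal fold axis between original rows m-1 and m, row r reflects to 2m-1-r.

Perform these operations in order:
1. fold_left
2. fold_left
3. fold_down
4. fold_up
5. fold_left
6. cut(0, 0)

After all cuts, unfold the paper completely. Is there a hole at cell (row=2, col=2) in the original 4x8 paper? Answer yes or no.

Op 1 fold_left: fold axis v@4; visible region now rows[0,4) x cols[0,4) = 4x4
Op 2 fold_left: fold axis v@2; visible region now rows[0,4) x cols[0,2) = 4x2
Op 3 fold_down: fold axis h@2; visible region now rows[2,4) x cols[0,2) = 2x2
Op 4 fold_up: fold axis h@3; visible region now rows[2,3) x cols[0,2) = 1x2
Op 5 fold_left: fold axis v@1; visible region now rows[2,3) x cols[0,1) = 1x1
Op 6 cut(0, 0): punch at orig (2,0); cuts so far [(2, 0)]; region rows[2,3) x cols[0,1) = 1x1
Unfold 1 (reflect across v@1): 2 holes -> [(2, 0), (2, 1)]
Unfold 2 (reflect across h@3): 4 holes -> [(2, 0), (2, 1), (3, 0), (3, 1)]
Unfold 3 (reflect across h@2): 8 holes -> [(0, 0), (0, 1), (1, 0), (1, 1), (2, 0), (2, 1), (3, 0), (3, 1)]
Unfold 4 (reflect across v@2): 16 holes -> [(0, 0), (0, 1), (0, 2), (0, 3), (1, 0), (1, 1), (1, 2), (1, 3), (2, 0), (2, 1), (2, 2), (2, 3), (3, 0), (3, 1), (3, 2), (3, 3)]
Unfold 5 (reflect across v@4): 32 holes -> [(0, 0), (0, 1), (0, 2), (0, 3), (0, 4), (0, 5), (0, 6), (0, 7), (1, 0), (1, 1), (1, 2), (1, 3), (1, 4), (1, 5), (1, 6), (1, 7), (2, 0), (2, 1), (2, 2), (2, 3), (2, 4), (2, 5), (2, 6), (2, 7), (3, 0), (3, 1), (3, 2), (3, 3), (3, 4), (3, 5), (3, 6), (3, 7)]
Holes: [(0, 0), (0, 1), (0, 2), (0, 3), (0, 4), (0, 5), (0, 6), (0, 7), (1, 0), (1, 1), (1, 2), (1, 3), (1, 4), (1, 5), (1, 6), (1, 7), (2, 0), (2, 1), (2, 2), (2, 3), (2, 4), (2, 5), (2, 6), (2, 7), (3, 0), (3, 1), (3, 2), (3, 3), (3, 4), (3, 5), (3, 6), (3, 7)]

Answer: yes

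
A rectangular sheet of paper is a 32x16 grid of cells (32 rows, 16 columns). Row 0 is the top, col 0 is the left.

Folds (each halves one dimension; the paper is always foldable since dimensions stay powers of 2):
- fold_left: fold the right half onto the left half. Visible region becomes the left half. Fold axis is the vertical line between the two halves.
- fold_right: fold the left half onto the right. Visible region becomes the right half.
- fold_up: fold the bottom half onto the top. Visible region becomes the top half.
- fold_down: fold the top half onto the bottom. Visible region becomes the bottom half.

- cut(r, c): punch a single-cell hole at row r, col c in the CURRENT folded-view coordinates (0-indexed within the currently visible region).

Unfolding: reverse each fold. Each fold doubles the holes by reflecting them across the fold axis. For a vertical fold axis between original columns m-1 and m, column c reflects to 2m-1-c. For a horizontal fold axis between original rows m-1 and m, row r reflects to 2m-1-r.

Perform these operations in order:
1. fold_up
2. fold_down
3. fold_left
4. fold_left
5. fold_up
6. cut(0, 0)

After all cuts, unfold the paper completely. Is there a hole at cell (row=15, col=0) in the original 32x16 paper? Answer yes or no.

Answer: yes

Derivation:
Op 1 fold_up: fold axis h@16; visible region now rows[0,16) x cols[0,16) = 16x16
Op 2 fold_down: fold axis h@8; visible region now rows[8,16) x cols[0,16) = 8x16
Op 3 fold_left: fold axis v@8; visible region now rows[8,16) x cols[0,8) = 8x8
Op 4 fold_left: fold axis v@4; visible region now rows[8,16) x cols[0,4) = 8x4
Op 5 fold_up: fold axis h@12; visible region now rows[8,12) x cols[0,4) = 4x4
Op 6 cut(0, 0): punch at orig (8,0); cuts so far [(8, 0)]; region rows[8,12) x cols[0,4) = 4x4
Unfold 1 (reflect across h@12): 2 holes -> [(8, 0), (15, 0)]
Unfold 2 (reflect across v@4): 4 holes -> [(8, 0), (8, 7), (15, 0), (15, 7)]
Unfold 3 (reflect across v@8): 8 holes -> [(8, 0), (8, 7), (8, 8), (8, 15), (15, 0), (15, 7), (15, 8), (15, 15)]
Unfold 4 (reflect across h@8): 16 holes -> [(0, 0), (0, 7), (0, 8), (0, 15), (7, 0), (7, 7), (7, 8), (7, 15), (8, 0), (8, 7), (8, 8), (8, 15), (15, 0), (15, 7), (15, 8), (15, 15)]
Unfold 5 (reflect across h@16): 32 holes -> [(0, 0), (0, 7), (0, 8), (0, 15), (7, 0), (7, 7), (7, 8), (7, 15), (8, 0), (8, 7), (8, 8), (8, 15), (15, 0), (15, 7), (15, 8), (15, 15), (16, 0), (16, 7), (16, 8), (16, 15), (23, 0), (23, 7), (23, 8), (23, 15), (24, 0), (24, 7), (24, 8), (24, 15), (31, 0), (31, 7), (31, 8), (31, 15)]
Holes: [(0, 0), (0, 7), (0, 8), (0, 15), (7, 0), (7, 7), (7, 8), (7, 15), (8, 0), (8, 7), (8, 8), (8, 15), (15, 0), (15, 7), (15, 8), (15, 15), (16, 0), (16, 7), (16, 8), (16, 15), (23, 0), (23, 7), (23, 8), (23, 15), (24, 0), (24, 7), (24, 8), (24, 15), (31, 0), (31, 7), (31, 8), (31, 15)]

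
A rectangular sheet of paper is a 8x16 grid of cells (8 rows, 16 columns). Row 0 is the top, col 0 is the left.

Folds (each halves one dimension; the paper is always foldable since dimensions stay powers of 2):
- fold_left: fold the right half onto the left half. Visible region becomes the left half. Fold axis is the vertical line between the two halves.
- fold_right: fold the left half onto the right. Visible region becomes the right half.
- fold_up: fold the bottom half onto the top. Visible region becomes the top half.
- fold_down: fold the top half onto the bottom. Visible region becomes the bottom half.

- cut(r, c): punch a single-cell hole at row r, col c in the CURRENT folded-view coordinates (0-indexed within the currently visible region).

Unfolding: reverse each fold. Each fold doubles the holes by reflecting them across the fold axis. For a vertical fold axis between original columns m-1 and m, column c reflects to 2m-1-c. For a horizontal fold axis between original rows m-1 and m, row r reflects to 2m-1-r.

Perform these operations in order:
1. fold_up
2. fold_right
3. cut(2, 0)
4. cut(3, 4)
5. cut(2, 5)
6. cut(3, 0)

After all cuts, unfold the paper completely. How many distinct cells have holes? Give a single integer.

Answer: 16

Derivation:
Op 1 fold_up: fold axis h@4; visible region now rows[0,4) x cols[0,16) = 4x16
Op 2 fold_right: fold axis v@8; visible region now rows[0,4) x cols[8,16) = 4x8
Op 3 cut(2, 0): punch at orig (2,8); cuts so far [(2, 8)]; region rows[0,4) x cols[8,16) = 4x8
Op 4 cut(3, 4): punch at orig (3,12); cuts so far [(2, 8), (3, 12)]; region rows[0,4) x cols[8,16) = 4x8
Op 5 cut(2, 5): punch at orig (2,13); cuts so far [(2, 8), (2, 13), (3, 12)]; region rows[0,4) x cols[8,16) = 4x8
Op 6 cut(3, 0): punch at orig (3,8); cuts so far [(2, 8), (2, 13), (3, 8), (3, 12)]; region rows[0,4) x cols[8,16) = 4x8
Unfold 1 (reflect across v@8): 8 holes -> [(2, 2), (2, 7), (2, 8), (2, 13), (3, 3), (3, 7), (3, 8), (3, 12)]
Unfold 2 (reflect across h@4): 16 holes -> [(2, 2), (2, 7), (2, 8), (2, 13), (3, 3), (3, 7), (3, 8), (3, 12), (4, 3), (4, 7), (4, 8), (4, 12), (5, 2), (5, 7), (5, 8), (5, 13)]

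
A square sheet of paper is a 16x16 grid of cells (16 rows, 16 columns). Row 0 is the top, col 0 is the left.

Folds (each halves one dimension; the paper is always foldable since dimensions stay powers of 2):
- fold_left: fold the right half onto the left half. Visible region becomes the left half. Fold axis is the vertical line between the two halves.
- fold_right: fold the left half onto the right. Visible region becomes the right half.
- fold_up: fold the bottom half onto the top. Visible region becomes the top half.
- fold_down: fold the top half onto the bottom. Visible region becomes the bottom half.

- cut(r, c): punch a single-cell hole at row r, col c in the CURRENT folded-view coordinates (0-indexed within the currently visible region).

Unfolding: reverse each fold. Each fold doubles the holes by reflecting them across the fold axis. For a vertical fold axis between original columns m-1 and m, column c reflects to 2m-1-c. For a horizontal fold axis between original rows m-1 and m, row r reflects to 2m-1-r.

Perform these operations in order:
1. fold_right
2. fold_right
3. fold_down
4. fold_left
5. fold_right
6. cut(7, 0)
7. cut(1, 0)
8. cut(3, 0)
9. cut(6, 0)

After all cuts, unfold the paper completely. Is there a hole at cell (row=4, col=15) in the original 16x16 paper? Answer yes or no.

Op 1 fold_right: fold axis v@8; visible region now rows[0,16) x cols[8,16) = 16x8
Op 2 fold_right: fold axis v@12; visible region now rows[0,16) x cols[12,16) = 16x4
Op 3 fold_down: fold axis h@8; visible region now rows[8,16) x cols[12,16) = 8x4
Op 4 fold_left: fold axis v@14; visible region now rows[8,16) x cols[12,14) = 8x2
Op 5 fold_right: fold axis v@13; visible region now rows[8,16) x cols[13,14) = 8x1
Op 6 cut(7, 0): punch at orig (15,13); cuts so far [(15, 13)]; region rows[8,16) x cols[13,14) = 8x1
Op 7 cut(1, 0): punch at orig (9,13); cuts so far [(9, 13), (15, 13)]; region rows[8,16) x cols[13,14) = 8x1
Op 8 cut(3, 0): punch at orig (11,13); cuts so far [(9, 13), (11, 13), (15, 13)]; region rows[8,16) x cols[13,14) = 8x1
Op 9 cut(6, 0): punch at orig (14,13); cuts so far [(9, 13), (11, 13), (14, 13), (15, 13)]; region rows[8,16) x cols[13,14) = 8x1
Unfold 1 (reflect across v@13): 8 holes -> [(9, 12), (9, 13), (11, 12), (11, 13), (14, 12), (14, 13), (15, 12), (15, 13)]
Unfold 2 (reflect across v@14): 16 holes -> [(9, 12), (9, 13), (9, 14), (9, 15), (11, 12), (11, 13), (11, 14), (11, 15), (14, 12), (14, 13), (14, 14), (14, 15), (15, 12), (15, 13), (15, 14), (15, 15)]
Unfold 3 (reflect across h@8): 32 holes -> [(0, 12), (0, 13), (0, 14), (0, 15), (1, 12), (1, 13), (1, 14), (1, 15), (4, 12), (4, 13), (4, 14), (4, 15), (6, 12), (6, 13), (6, 14), (6, 15), (9, 12), (9, 13), (9, 14), (9, 15), (11, 12), (11, 13), (11, 14), (11, 15), (14, 12), (14, 13), (14, 14), (14, 15), (15, 12), (15, 13), (15, 14), (15, 15)]
Unfold 4 (reflect across v@12): 64 holes -> [(0, 8), (0, 9), (0, 10), (0, 11), (0, 12), (0, 13), (0, 14), (0, 15), (1, 8), (1, 9), (1, 10), (1, 11), (1, 12), (1, 13), (1, 14), (1, 15), (4, 8), (4, 9), (4, 10), (4, 11), (4, 12), (4, 13), (4, 14), (4, 15), (6, 8), (6, 9), (6, 10), (6, 11), (6, 12), (6, 13), (6, 14), (6, 15), (9, 8), (9, 9), (9, 10), (9, 11), (9, 12), (9, 13), (9, 14), (9, 15), (11, 8), (11, 9), (11, 10), (11, 11), (11, 12), (11, 13), (11, 14), (11, 15), (14, 8), (14, 9), (14, 10), (14, 11), (14, 12), (14, 13), (14, 14), (14, 15), (15, 8), (15, 9), (15, 10), (15, 11), (15, 12), (15, 13), (15, 14), (15, 15)]
Unfold 5 (reflect across v@8): 128 holes -> [(0, 0), (0, 1), (0, 2), (0, 3), (0, 4), (0, 5), (0, 6), (0, 7), (0, 8), (0, 9), (0, 10), (0, 11), (0, 12), (0, 13), (0, 14), (0, 15), (1, 0), (1, 1), (1, 2), (1, 3), (1, 4), (1, 5), (1, 6), (1, 7), (1, 8), (1, 9), (1, 10), (1, 11), (1, 12), (1, 13), (1, 14), (1, 15), (4, 0), (4, 1), (4, 2), (4, 3), (4, 4), (4, 5), (4, 6), (4, 7), (4, 8), (4, 9), (4, 10), (4, 11), (4, 12), (4, 13), (4, 14), (4, 15), (6, 0), (6, 1), (6, 2), (6, 3), (6, 4), (6, 5), (6, 6), (6, 7), (6, 8), (6, 9), (6, 10), (6, 11), (6, 12), (6, 13), (6, 14), (6, 15), (9, 0), (9, 1), (9, 2), (9, 3), (9, 4), (9, 5), (9, 6), (9, 7), (9, 8), (9, 9), (9, 10), (9, 11), (9, 12), (9, 13), (9, 14), (9, 15), (11, 0), (11, 1), (11, 2), (11, 3), (11, 4), (11, 5), (11, 6), (11, 7), (11, 8), (11, 9), (11, 10), (11, 11), (11, 12), (11, 13), (11, 14), (11, 15), (14, 0), (14, 1), (14, 2), (14, 3), (14, 4), (14, 5), (14, 6), (14, 7), (14, 8), (14, 9), (14, 10), (14, 11), (14, 12), (14, 13), (14, 14), (14, 15), (15, 0), (15, 1), (15, 2), (15, 3), (15, 4), (15, 5), (15, 6), (15, 7), (15, 8), (15, 9), (15, 10), (15, 11), (15, 12), (15, 13), (15, 14), (15, 15)]
Holes: [(0, 0), (0, 1), (0, 2), (0, 3), (0, 4), (0, 5), (0, 6), (0, 7), (0, 8), (0, 9), (0, 10), (0, 11), (0, 12), (0, 13), (0, 14), (0, 15), (1, 0), (1, 1), (1, 2), (1, 3), (1, 4), (1, 5), (1, 6), (1, 7), (1, 8), (1, 9), (1, 10), (1, 11), (1, 12), (1, 13), (1, 14), (1, 15), (4, 0), (4, 1), (4, 2), (4, 3), (4, 4), (4, 5), (4, 6), (4, 7), (4, 8), (4, 9), (4, 10), (4, 11), (4, 12), (4, 13), (4, 14), (4, 15), (6, 0), (6, 1), (6, 2), (6, 3), (6, 4), (6, 5), (6, 6), (6, 7), (6, 8), (6, 9), (6, 10), (6, 11), (6, 12), (6, 13), (6, 14), (6, 15), (9, 0), (9, 1), (9, 2), (9, 3), (9, 4), (9, 5), (9, 6), (9, 7), (9, 8), (9, 9), (9, 10), (9, 11), (9, 12), (9, 13), (9, 14), (9, 15), (11, 0), (11, 1), (11, 2), (11, 3), (11, 4), (11, 5), (11, 6), (11, 7), (11, 8), (11, 9), (11, 10), (11, 11), (11, 12), (11, 13), (11, 14), (11, 15), (14, 0), (14, 1), (14, 2), (14, 3), (14, 4), (14, 5), (14, 6), (14, 7), (14, 8), (14, 9), (14, 10), (14, 11), (14, 12), (14, 13), (14, 14), (14, 15), (15, 0), (15, 1), (15, 2), (15, 3), (15, 4), (15, 5), (15, 6), (15, 7), (15, 8), (15, 9), (15, 10), (15, 11), (15, 12), (15, 13), (15, 14), (15, 15)]

Answer: yes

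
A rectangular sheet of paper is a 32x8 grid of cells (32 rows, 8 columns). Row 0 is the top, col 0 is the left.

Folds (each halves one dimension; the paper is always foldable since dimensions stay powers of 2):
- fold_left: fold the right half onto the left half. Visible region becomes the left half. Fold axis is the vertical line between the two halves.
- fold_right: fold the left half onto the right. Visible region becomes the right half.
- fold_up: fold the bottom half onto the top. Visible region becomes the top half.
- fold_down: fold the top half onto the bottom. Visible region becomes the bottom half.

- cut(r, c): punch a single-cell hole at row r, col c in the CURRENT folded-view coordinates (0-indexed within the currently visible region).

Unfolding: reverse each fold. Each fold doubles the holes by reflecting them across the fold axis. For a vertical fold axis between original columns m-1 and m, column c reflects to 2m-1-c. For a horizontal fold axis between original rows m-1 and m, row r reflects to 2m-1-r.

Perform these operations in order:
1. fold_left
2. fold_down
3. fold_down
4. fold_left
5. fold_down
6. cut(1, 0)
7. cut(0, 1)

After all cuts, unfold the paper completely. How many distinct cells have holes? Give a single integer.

Answer: 64

Derivation:
Op 1 fold_left: fold axis v@4; visible region now rows[0,32) x cols[0,4) = 32x4
Op 2 fold_down: fold axis h@16; visible region now rows[16,32) x cols[0,4) = 16x4
Op 3 fold_down: fold axis h@24; visible region now rows[24,32) x cols[0,4) = 8x4
Op 4 fold_left: fold axis v@2; visible region now rows[24,32) x cols[0,2) = 8x2
Op 5 fold_down: fold axis h@28; visible region now rows[28,32) x cols[0,2) = 4x2
Op 6 cut(1, 0): punch at orig (29,0); cuts so far [(29, 0)]; region rows[28,32) x cols[0,2) = 4x2
Op 7 cut(0, 1): punch at orig (28,1); cuts so far [(28, 1), (29, 0)]; region rows[28,32) x cols[0,2) = 4x2
Unfold 1 (reflect across h@28): 4 holes -> [(26, 0), (27, 1), (28, 1), (29, 0)]
Unfold 2 (reflect across v@2): 8 holes -> [(26, 0), (26, 3), (27, 1), (27, 2), (28, 1), (28, 2), (29, 0), (29, 3)]
Unfold 3 (reflect across h@24): 16 holes -> [(18, 0), (18, 3), (19, 1), (19, 2), (20, 1), (20, 2), (21, 0), (21, 3), (26, 0), (26, 3), (27, 1), (27, 2), (28, 1), (28, 2), (29, 0), (29, 3)]
Unfold 4 (reflect across h@16): 32 holes -> [(2, 0), (2, 3), (3, 1), (3, 2), (4, 1), (4, 2), (5, 0), (5, 3), (10, 0), (10, 3), (11, 1), (11, 2), (12, 1), (12, 2), (13, 0), (13, 3), (18, 0), (18, 3), (19, 1), (19, 2), (20, 1), (20, 2), (21, 0), (21, 3), (26, 0), (26, 3), (27, 1), (27, 2), (28, 1), (28, 2), (29, 0), (29, 3)]
Unfold 5 (reflect across v@4): 64 holes -> [(2, 0), (2, 3), (2, 4), (2, 7), (3, 1), (3, 2), (3, 5), (3, 6), (4, 1), (4, 2), (4, 5), (4, 6), (5, 0), (5, 3), (5, 4), (5, 7), (10, 0), (10, 3), (10, 4), (10, 7), (11, 1), (11, 2), (11, 5), (11, 6), (12, 1), (12, 2), (12, 5), (12, 6), (13, 0), (13, 3), (13, 4), (13, 7), (18, 0), (18, 3), (18, 4), (18, 7), (19, 1), (19, 2), (19, 5), (19, 6), (20, 1), (20, 2), (20, 5), (20, 6), (21, 0), (21, 3), (21, 4), (21, 7), (26, 0), (26, 3), (26, 4), (26, 7), (27, 1), (27, 2), (27, 5), (27, 6), (28, 1), (28, 2), (28, 5), (28, 6), (29, 0), (29, 3), (29, 4), (29, 7)]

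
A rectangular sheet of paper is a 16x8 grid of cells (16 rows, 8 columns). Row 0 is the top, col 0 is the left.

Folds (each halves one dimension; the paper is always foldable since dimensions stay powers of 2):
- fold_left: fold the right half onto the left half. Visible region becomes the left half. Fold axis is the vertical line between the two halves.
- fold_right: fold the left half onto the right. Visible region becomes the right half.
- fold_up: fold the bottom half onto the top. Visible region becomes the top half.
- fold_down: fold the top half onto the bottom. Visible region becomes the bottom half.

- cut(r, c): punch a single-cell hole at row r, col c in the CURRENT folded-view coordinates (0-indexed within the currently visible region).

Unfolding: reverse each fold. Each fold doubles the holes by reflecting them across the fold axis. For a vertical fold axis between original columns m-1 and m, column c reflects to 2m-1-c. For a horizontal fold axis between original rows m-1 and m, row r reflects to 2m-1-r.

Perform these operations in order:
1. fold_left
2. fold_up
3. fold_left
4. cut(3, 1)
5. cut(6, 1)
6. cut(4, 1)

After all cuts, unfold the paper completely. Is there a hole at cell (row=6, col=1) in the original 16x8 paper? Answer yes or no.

Answer: yes

Derivation:
Op 1 fold_left: fold axis v@4; visible region now rows[0,16) x cols[0,4) = 16x4
Op 2 fold_up: fold axis h@8; visible region now rows[0,8) x cols[0,4) = 8x4
Op 3 fold_left: fold axis v@2; visible region now rows[0,8) x cols[0,2) = 8x2
Op 4 cut(3, 1): punch at orig (3,1); cuts so far [(3, 1)]; region rows[0,8) x cols[0,2) = 8x2
Op 5 cut(6, 1): punch at orig (6,1); cuts so far [(3, 1), (6, 1)]; region rows[0,8) x cols[0,2) = 8x2
Op 6 cut(4, 1): punch at orig (4,1); cuts so far [(3, 1), (4, 1), (6, 1)]; region rows[0,8) x cols[0,2) = 8x2
Unfold 1 (reflect across v@2): 6 holes -> [(3, 1), (3, 2), (4, 1), (4, 2), (6, 1), (6, 2)]
Unfold 2 (reflect across h@8): 12 holes -> [(3, 1), (3, 2), (4, 1), (4, 2), (6, 1), (6, 2), (9, 1), (9, 2), (11, 1), (11, 2), (12, 1), (12, 2)]
Unfold 3 (reflect across v@4): 24 holes -> [(3, 1), (3, 2), (3, 5), (3, 6), (4, 1), (4, 2), (4, 5), (4, 6), (6, 1), (6, 2), (6, 5), (6, 6), (9, 1), (9, 2), (9, 5), (9, 6), (11, 1), (11, 2), (11, 5), (11, 6), (12, 1), (12, 2), (12, 5), (12, 6)]
Holes: [(3, 1), (3, 2), (3, 5), (3, 6), (4, 1), (4, 2), (4, 5), (4, 6), (6, 1), (6, 2), (6, 5), (6, 6), (9, 1), (9, 2), (9, 5), (9, 6), (11, 1), (11, 2), (11, 5), (11, 6), (12, 1), (12, 2), (12, 5), (12, 6)]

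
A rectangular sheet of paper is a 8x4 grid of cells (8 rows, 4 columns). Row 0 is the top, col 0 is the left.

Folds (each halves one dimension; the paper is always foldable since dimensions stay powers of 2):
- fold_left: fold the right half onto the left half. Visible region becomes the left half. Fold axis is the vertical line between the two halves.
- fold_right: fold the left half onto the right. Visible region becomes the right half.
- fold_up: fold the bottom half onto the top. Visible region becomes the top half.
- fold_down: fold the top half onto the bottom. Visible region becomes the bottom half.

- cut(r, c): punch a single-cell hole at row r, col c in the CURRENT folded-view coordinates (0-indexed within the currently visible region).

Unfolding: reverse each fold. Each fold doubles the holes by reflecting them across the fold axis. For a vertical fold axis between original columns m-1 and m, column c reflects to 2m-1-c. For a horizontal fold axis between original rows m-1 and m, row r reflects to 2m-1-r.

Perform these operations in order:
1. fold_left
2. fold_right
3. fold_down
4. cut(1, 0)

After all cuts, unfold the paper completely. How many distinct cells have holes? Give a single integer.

Answer: 8

Derivation:
Op 1 fold_left: fold axis v@2; visible region now rows[0,8) x cols[0,2) = 8x2
Op 2 fold_right: fold axis v@1; visible region now rows[0,8) x cols[1,2) = 8x1
Op 3 fold_down: fold axis h@4; visible region now rows[4,8) x cols[1,2) = 4x1
Op 4 cut(1, 0): punch at orig (5,1); cuts so far [(5, 1)]; region rows[4,8) x cols[1,2) = 4x1
Unfold 1 (reflect across h@4): 2 holes -> [(2, 1), (5, 1)]
Unfold 2 (reflect across v@1): 4 holes -> [(2, 0), (2, 1), (5, 0), (5, 1)]
Unfold 3 (reflect across v@2): 8 holes -> [(2, 0), (2, 1), (2, 2), (2, 3), (5, 0), (5, 1), (5, 2), (5, 3)]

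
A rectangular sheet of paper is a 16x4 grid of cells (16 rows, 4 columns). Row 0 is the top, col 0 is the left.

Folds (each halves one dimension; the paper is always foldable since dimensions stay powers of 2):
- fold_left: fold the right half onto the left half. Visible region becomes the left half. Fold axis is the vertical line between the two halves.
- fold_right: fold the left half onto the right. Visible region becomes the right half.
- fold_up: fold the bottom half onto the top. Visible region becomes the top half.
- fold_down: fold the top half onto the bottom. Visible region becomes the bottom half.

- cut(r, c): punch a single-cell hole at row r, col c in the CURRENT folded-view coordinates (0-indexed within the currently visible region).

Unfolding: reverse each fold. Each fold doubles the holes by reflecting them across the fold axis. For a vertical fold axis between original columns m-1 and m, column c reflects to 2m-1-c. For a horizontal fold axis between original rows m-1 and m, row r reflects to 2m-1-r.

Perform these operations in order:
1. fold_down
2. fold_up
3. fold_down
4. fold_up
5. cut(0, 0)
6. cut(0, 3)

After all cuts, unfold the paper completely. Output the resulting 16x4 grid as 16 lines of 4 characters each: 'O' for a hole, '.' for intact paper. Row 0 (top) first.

Op 1 fold_down: fold axis h@8; visible region now rows[8,16) x cols[0,4) = 8x4
Op 2 fold_up: fold axis h@12; visible region now rows[8,12) x cols[0,4) = 4x4
Op 3 fold_down: fold axis h@10; visible region now rows[10,12) x cols[0,4) = 2x4
Op 4 fold_up: fold axis h@11; visible region now rows[10,11) x cols[0,4) = 1x4
Op 5 cut(0, 0): punch at orig (10,0); cuts so far [(10, 0)]; region rows[10,11) x cols[0,4) = 1x4
Op 6 cut(0, 3): punch at orig (10,3); cuts so far [(10, 0), (10, 3)]; region rows[10,11) x cols[0,4) = 1x4
Unfold 1 (reflect across h@11): 4 holes -> [(10, 0), (10, 3), (11, 0), (11, 3)]
Unfold 2 (reflect across h@10): 8 holes -> [(8, 0), (8, 3), (9, 0), (9, 3), (10, 0), (10, 3), (11, 0), (11, 3)]
Unfold 3 (reflect across h@12): 16 holes -> [(8, 0), (8, 3), (9, 0), (9, 3), (10, 0), (10, 3), (11, 0), (11, 3), (12, 0), (12, 3), (13, 0), (13, 3), (14, 0), (14, 3), (15, 0), (15, 3)]
Unfold 4 (reflect across h@8): 32 holes -> [(0, 0), (0, 3), (1, 0), (1, 3), (2, 0), (2, 3), (3, 0), (3, 3), (4, 0), (4, 3), (5, 0), (5, 3), (6, 0), (6, 3), (7, 0), (7, 3), (8, 0), (8, 3), (9, 0), (9, 3), (10, 0), (10, 3), (11, 0), (11, 3), (12, 0), (12, 3), (13, 0), (13, 3), (14, 0), (14, 3), (15, 0), (15, 3)]

Answer: O..O
O..O
O..O
O..O
O..O
O..O
O..O
O..O
O..O
O..O
O..O
O..O
O..O
O..O
O..O
O..O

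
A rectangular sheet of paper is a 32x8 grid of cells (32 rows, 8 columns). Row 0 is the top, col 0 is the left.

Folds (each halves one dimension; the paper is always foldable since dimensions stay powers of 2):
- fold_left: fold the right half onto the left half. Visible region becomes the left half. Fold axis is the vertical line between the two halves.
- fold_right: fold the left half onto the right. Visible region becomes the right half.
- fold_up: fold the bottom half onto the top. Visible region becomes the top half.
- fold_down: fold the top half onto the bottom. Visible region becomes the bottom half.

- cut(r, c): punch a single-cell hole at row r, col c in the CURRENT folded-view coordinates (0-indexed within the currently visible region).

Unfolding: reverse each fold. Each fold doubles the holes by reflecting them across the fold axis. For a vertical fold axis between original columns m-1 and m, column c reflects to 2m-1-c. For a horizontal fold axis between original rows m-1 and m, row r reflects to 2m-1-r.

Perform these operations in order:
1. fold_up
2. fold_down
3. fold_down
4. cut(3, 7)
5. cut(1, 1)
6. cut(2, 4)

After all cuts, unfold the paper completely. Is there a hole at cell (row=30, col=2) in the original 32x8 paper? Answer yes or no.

Answer: no

Derivation:
Op 1 fold_up: fold axis h@16; visible region now rows[0,16) x cols[0,8) = 16x8
Op 2 fold_down: fold axis h@8; visible region now rows[8,16) x cols[0,8) = 8x8
Op 3 fold_down: fold axis h@12; visible region now rows[12,16) x cols[0,8) = 4x8
Op 4 cut(3, 7): punch at orig (15,7); cuts so far [(15, 7)]; region rows[12,16) x cols[0,8) = 4x8
Op 5 cut(1, 1): punch at orig (13,1); cuts so far [(13, 1), (15, 7)]; region rows[12,16) x cols[0,8) = 4x8
Op 6 cut(2, 4): punch at orig (14,4); cuts so far [(13, 1), (14, 4), (15, 7)]; region rows[12,16) x cols[0,8) = 4x8
Unfold 1 (reflect across h@12): 6 holes -> [(8, 7), (9, 4), (10, 1), (13, 1), (14, 4), (15, 7)]
Unfold 2 (reflect across h@8): 12 holes -> [(0, 7), (1, 4), (2, 1), (5, 1), (6, 4), (7, 7), (8, 7), (9, 4), (10, 1), (13, 1), (14, 4), (15, 7)]
Unfold 3 (reflect across h@16): 24 holes -> [(0, 7), (1, 4), (2, 1), (5, 1), (6, 4), (7, 7), (8, 7), (9, 4), (10, 1), (13, 1), (14, 4), (15, 7), (16, 7), (17, 4), (18, 1), (21, 1), (22, 4), (23, 7), (24, 7), (25, 4), (26, 1), (29, 1), (30, 4), (31, 7)]
Holes: [(0, 7), (1, 4), (2, 1), (5, 1), (6, 4), (7, 7), (8, 7), (9, 4), (10, 1), (13, 1), (14, 4), (15, 7), (16, 7), (17, 4), (18, 1), (21, 1), (22, 4), (23, 7), (24, 7), (25, 4), (26, 1), (29, 1), (30, 4), (31, 7)]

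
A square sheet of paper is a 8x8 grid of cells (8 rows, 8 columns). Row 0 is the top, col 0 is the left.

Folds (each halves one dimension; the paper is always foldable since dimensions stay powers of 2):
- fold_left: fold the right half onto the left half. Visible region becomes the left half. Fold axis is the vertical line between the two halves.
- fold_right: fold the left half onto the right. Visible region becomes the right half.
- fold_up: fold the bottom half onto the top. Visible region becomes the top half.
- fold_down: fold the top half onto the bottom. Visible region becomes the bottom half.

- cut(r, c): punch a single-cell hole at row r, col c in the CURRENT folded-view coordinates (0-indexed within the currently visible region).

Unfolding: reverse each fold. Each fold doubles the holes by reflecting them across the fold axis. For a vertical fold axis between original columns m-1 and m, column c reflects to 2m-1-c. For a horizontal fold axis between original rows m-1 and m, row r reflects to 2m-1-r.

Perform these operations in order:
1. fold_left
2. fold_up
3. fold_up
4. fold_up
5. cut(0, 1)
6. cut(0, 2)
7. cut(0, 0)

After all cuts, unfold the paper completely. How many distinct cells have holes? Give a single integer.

Op 1 fold_left: fold axis v@4; visible region now rows[0,8) x cols[0,4) = 8x4
Op 2 fold_up: fold axis h@4; visible region now rows[0,4) x cols[0,4) = 4x4
Op 3 fold_up: fold axis h@2; visible region now rows[0,2) x cols[0,4) = 2x4
Op 4 fold_up: fold axis h@1; visible region now rows[0,1) x cols[0,4) = 1x4
Op 5 cut(0, 1): punch at orig (0,1); cuts so far [(0, 1)]; region rows[0,1) x cols[0,4) = 1x4
Op 6 cut(0, 2): punch at orig (0,2); cuts so far [(0, 1), (0, 2)]; region rows[0,1) x cols[0,4) = 1x4
Op 7 cut(0, 0): punch at orig (0,0); cuts so far [(0, 0), (0, 1), (0, 2)]; region rows[0,1) x cols[0,4) = 1x4
Unfold 1 (reflect across h@1): 6 holes -> [(0, 0), (0, 1), (0, 2), (1, 0), (1, 1), (1, 2)]
Unfold 2 (reflect across h@2): 12 holes -> [(0, 0), (0, 1), (0, 2), (1, 0), (1, 1), (1, 2), (2, 0), (2, 1), (2, 2), (3, 0), (3, 1), (3, 2)]
Unfold 3 (reflect across h@4): 24 holes -> [(0, 0), (0, 1), (0, 2), (1, 0), (1, 1), (1, 2), (2, 0), (2, 1), (2, 2), (3, 0), (3, 1), (3, 2), (4, 0), (4, 1), (4, 2), (5, 0), (5, 1), (5, 2), (6, 0), (6, 1), (6, 2), (7, 0), (7, 1), (7, 2)]
Unfold 4 (reflect across v@4): 48 holes -> [(0, 0), (0, 1), (0, 2), (0, 5), (0, 6), (0, 7), (1, 0), (1, 1), (1, 2), (1, 5), (1, 6), (1, 7), (2, 0), (2, 1), (2, 2), (2, 5), (2, 6), (2, 7), (3, 0), (3, 1), (3, 2), (3, 5), (3, 6), (3, 7), (4, 0), (4, 1), (4, 2), (4, 5), (4, 6), (4, 7), (5, 0), (5, 1), (5, 2), (5, 5), (5, 6), (5, 7), (6, 0), (6, 1), (6, 2), (6, 5), (6, 6), (6, 7), (7, 0), (7, 1), (7, 2), (7, 5), (7, 6), (7, 7)]

Answer: 48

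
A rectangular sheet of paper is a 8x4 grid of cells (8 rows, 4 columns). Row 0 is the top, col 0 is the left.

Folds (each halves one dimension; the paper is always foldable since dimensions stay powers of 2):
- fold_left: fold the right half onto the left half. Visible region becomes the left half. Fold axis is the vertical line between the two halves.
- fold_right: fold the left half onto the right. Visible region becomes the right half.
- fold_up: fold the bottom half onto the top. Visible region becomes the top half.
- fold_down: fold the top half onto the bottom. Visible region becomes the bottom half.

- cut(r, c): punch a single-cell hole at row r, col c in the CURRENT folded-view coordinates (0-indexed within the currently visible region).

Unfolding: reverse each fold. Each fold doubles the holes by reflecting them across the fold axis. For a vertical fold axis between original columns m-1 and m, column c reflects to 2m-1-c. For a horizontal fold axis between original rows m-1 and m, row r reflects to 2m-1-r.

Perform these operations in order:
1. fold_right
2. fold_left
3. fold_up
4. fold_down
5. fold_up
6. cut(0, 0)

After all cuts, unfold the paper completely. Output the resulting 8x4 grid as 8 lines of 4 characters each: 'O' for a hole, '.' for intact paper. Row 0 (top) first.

Op 1 fold_right: fold axis v@2; visible region now rows[0,8) x cols[2,4) = 8x2
Op 2 fold_left: fold axis v@3; visible region now rows[0,8) x cols[2,3) = 8x1
Op 3 fold_up: fold axis h@4; visible region now rows[0,4) x cols[2,3) = 4x1
Op 4 fold_down: fold axis h@2; visible region now rows[2,4) x cols[2,3) = 2x1
Op 5 fold_up: fold axis h@3; visible region now rows[2,3) x cols[2,3) = 1x1
Op 6 cut(0, 0): punch at orig (2,2); cuts so far [(2, 2)]; region rows[2,3) x cols[2,3) = 1x1
Unfold 1 (reflect across h@3): 2 holes -> [(2, 2), (3, 2)]
Unfold 2 (reflect across h@2): 4 holes -> [(0, 2), (1, 2), (2, 2), (3, 2)]
Unfold 3 (reflect across h@4): 8 holes -> [(0, 2), (1, 2), (2, 2), (3, 2), (4, 2), (5, 2), (6, 2), (7, 2)]
Unfold 4 (reflect across v@3): 16 holes -> [(0, 2), (0, 3), (1, 2), (1, 3), (2, 2), (2, 3), (3, 2), (3, 3), (4, 2), (4, 3), (5, 2), (5, 3), (6, 2), (6, 3), (7, 2), (7, 3)]
Unfold 5 (reflect across v@2): 32 holes -> [(0, 0), (0, 1), (0, 2), (0, 3), (1, 0), (1, 1), (1, 2), (1, 3), (2, 0), (2, 1), (2, 2), (2, 3), (3, 0), (3, 1), (3, 2), (3, 3), (4, 0), (4, 1), (4, 2), (4, 3), (5, 0), (5, 1), (5, 2), (5, 3), (6, 0), (6, 1), (6, 2), (6, 3), (7, 0), (7, 1), (7, 2), (7, 3)]

Answer: OOOO
OOOO
OOOO
OOOO
OOOO
OOOO
OOOO
OOOO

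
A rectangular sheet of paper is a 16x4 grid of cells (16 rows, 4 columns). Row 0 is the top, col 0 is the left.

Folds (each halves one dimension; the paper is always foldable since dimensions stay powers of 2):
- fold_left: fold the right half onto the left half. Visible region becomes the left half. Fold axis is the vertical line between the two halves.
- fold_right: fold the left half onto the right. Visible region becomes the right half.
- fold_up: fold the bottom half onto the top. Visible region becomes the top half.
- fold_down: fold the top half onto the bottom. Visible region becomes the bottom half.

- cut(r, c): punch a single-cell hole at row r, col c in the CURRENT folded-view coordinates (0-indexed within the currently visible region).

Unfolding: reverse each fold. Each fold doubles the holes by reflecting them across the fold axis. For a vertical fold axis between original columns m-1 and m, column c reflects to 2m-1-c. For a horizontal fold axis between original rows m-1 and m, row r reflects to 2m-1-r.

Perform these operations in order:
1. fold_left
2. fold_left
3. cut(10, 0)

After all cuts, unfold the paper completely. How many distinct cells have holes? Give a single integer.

Op 1 fold_left: fold axis v@2; visible region now rows[0,16) x cols[0,2) = 16x2
Op 2 fold_left: fold axis v@1; visible region now rows[0,16) x cols[0,1) = 16x1
Op 3 cut(10, 0): punch at orig (10,0); cuts so far [(10, 0)]; region rows[0,16) x cols[0,1) = 16x1
Unfold 1 (reflect across v@1): 2 holes -> [(10, 0), (10, 1)]
Unfold 2 (reflect across v@2): 4 holes -> [(10, 0), (10, 1), (10, 2), (10, 3)]

Answer: 4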